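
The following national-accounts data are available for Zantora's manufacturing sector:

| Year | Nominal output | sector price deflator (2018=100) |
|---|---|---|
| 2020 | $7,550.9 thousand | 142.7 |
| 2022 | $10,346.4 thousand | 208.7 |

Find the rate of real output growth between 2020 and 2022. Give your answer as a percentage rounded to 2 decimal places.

-6.31%

Deflate each year: 2020 → 7550.9/1.427 = 5291.45; 2022 → 10346.4/2.087 = 4957.55.
So real output changed by 4957.55/5291.45 − 1 = -0.0631, i.e. -6.31%.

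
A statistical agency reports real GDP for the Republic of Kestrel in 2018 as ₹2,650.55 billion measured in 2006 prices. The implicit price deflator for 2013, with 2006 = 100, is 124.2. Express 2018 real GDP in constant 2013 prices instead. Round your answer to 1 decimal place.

₹3,292.0 billion

Real GDP in 2013 prices = Real GDP in 2006 prices × (P_2013/P_2006) = 2650.55 × 1.242 = 3291.98.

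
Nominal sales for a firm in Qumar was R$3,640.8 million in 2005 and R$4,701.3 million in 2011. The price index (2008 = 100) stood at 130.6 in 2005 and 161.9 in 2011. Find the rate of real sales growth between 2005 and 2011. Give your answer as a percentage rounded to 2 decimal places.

Deflate each year: 2005 → 3640.8/1.306 = 2787.75; 2011 → 4701.3/1.619 = 2903.83.
So real sales changed by 2903.83/2787.75 − 1 = 0.0416, i.e. 4.16%.

4.16%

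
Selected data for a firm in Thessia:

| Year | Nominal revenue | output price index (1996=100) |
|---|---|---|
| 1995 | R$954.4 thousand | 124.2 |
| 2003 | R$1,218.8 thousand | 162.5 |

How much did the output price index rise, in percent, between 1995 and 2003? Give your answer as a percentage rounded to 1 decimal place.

30.8%

Price-level change = 162.5 / 124.2 − 1 = 0.3084.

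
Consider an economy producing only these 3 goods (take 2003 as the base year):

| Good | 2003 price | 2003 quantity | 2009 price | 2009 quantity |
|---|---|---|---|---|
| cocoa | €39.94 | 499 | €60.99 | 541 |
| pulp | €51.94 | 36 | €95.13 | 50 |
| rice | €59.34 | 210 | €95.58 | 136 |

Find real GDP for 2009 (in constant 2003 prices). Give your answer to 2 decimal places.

Real GDP 2009 = Σ (p_2003 × q_2009) = 39.94·541 + 51.94·50 + 59.34·136 = 32274.78.

€32274.78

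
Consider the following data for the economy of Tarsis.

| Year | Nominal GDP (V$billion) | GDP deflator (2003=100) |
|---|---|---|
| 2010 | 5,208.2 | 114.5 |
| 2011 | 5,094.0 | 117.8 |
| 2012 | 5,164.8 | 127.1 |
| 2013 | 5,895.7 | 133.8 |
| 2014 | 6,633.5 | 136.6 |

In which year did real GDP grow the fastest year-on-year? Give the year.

2014

2011: real = 5094.0/1.178 = 4324.28; growth vs 2010 (4548.65) = -4.93%.
2012: real = 5164.8/1.271 = 4063.57; growth vs 2011 (4324.28) = -6.03%.
2013: real = 5895.7/1.338 = 4406.35; growth vs 2012 (4063.57) = 8.44%.
2014: real = 6633.5/1.366 = 4856.15; growth vs 2013 (4406.35) = 10.21%.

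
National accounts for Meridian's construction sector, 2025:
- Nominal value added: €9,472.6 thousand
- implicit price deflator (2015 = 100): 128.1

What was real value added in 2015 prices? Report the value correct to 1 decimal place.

€7,394.7 thousand

Real value added = Nominal / (implicit price deflator/100) = 9472.6 / 1.281 = 7394.69.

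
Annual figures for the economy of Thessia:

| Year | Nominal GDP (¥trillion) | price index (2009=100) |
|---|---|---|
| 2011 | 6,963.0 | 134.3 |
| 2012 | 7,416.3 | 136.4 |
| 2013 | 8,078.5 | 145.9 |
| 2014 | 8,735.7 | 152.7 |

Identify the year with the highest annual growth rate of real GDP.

2012: real = 7416.3/1.364 = 5437.17; growth vs 2011 (5184.66) = 4.87%.
2013: real = 8078.5/1.459 = 5537.01; growth vs 2012 (5437.17) = 1.84%.
2014: real = 8735.7/1.527 = 5720.83; growth vs 2013 (5537.01) = 3.32%.

2012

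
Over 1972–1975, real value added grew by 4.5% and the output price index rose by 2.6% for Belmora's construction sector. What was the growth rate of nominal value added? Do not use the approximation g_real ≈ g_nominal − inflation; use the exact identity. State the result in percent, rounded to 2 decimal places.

(1 + g_nom) = (1 + g_real)(1 + π) = 1.0450 × 1.0260 = 1.07217.

7.22%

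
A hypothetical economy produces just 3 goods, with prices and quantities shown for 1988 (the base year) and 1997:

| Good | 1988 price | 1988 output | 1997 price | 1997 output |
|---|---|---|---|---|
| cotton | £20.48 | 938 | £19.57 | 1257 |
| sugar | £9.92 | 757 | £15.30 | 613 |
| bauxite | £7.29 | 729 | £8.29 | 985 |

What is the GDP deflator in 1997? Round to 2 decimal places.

108.05

Nominal GDP 1997 = 19.57·1257 + 15.30·613 + 8.29·985 = 42144.04.
Real GDP 1997 (at 1988 prices) = 20.48·1257 + 9.92·613 + 7.29·985 = 39004.97.
Deflator = Nominal/Real × 100 = 42144.04/39004.97 × 100 = 108.048.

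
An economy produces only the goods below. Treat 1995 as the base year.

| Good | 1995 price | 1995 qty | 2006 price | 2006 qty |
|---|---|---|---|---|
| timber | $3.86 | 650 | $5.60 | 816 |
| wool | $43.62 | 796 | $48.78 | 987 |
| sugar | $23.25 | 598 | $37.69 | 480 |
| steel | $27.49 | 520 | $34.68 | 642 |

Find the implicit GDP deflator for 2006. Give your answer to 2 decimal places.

Nominal GDP 2006 = 5.60·816 + 48.78·987 + 37.69·480 + 34.68·642 = 93071.22.
Real GDP 2006 (at 1995 prices) = 3.86·816 + 43.62·987 + 23.25·480 + 27.49·642 = 75011.28.
Deflator = Nominal/Real × 100 = 93071.22/75011.28 × 100 = 124.076.

124.08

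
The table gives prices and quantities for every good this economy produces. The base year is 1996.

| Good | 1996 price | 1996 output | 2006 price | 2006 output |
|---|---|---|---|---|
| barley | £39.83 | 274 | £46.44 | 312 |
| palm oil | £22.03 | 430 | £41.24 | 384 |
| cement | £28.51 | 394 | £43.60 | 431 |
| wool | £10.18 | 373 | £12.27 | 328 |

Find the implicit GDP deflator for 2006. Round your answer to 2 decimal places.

145.54

Nominal GDP 2006 = 46.44·312 + 41.24·384 + 43.60·431 + 12.27·328 = 53141.60.
Real GDP 2006 (at 1996 prices) = 39.83·312 + 22.03·384 + 28.51·431 + 10.18·328 = 36513.33.
Deflator = Nominal/Real × 100 = 53141.60/36513.33 × 100 = 145.540.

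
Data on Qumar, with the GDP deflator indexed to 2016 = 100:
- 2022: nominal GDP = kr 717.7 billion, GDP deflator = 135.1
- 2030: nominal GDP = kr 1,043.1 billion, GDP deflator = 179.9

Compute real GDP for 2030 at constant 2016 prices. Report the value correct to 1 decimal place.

Real GDP = Nominal / (GDP deflator/100) = 1043.1 / 1.799 = 579.82.

kr 579.8 billion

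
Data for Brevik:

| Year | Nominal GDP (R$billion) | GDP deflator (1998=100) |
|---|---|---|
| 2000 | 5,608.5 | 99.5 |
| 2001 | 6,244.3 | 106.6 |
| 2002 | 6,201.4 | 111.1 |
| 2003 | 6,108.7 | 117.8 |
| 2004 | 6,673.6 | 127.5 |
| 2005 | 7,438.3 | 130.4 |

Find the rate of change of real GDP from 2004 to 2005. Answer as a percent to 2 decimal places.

Real GDP 2004 = 6673.6/1.275 = 5234.20.
Real GDP 2005 = 7438.3/1.304 = 5704.22.
Change = 5704.22/5234.20 − 1 = 0.0898.

8.98%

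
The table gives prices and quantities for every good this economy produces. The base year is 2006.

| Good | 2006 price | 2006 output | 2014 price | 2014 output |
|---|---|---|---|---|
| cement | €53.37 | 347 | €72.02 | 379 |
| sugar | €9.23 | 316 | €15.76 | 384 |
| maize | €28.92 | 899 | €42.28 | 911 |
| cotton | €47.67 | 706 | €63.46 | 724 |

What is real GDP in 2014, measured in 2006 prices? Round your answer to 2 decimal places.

Real GDP 2014 = Σ (p_2006 × q_2014) = 53.37·379 + 9.23·384 + 28.92·911 + 47.67·724 = 84630.75.

€84630.75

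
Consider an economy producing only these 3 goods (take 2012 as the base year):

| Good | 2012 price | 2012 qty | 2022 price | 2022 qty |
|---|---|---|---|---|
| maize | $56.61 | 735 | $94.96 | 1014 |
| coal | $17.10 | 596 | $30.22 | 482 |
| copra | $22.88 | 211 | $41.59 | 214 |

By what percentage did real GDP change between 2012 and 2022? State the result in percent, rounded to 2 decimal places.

24.57%

Real GDP 2012 = Nominal GDP 2012 = 56.61·735 + 17.10·596 + 22.88·211 = 56627.63.
Real GDP 2022 (at 2012 prices) = 56.61·1014 + 17.10·482 + 22.88·214 = 70541.06.
Real growth = 70541.06/56627.63 − 1 = 0.2457.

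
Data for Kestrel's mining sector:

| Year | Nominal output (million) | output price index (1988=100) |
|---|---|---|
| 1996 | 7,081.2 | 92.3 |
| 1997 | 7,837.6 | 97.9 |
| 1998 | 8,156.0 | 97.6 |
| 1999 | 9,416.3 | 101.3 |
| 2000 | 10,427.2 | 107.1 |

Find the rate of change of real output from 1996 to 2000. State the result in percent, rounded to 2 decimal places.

Real output 1996 = 7081.2/0.923 = 7671.94.
Real output 2000 = 10427.2/1.071 = 9735.95.
Change = 9735.95/7671.94 − 1 = 0.2690.

26.90%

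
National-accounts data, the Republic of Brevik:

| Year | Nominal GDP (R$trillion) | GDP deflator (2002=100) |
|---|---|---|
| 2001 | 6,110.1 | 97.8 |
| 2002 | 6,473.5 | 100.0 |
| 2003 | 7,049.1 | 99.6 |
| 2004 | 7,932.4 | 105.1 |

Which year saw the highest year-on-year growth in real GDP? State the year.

2002: real = 6473.5/1.000 = 6473.50; growth vs 2001 (6247.55) = 3.62%.
2003: real = 7049.1/0.996 = 7077.41; growth vs 2002 (6473.50) = 9.33%.
2004: real = 7932.4/1.051 = 7547.48; growth vs 2003 (7077.41) = 6.64%.

2003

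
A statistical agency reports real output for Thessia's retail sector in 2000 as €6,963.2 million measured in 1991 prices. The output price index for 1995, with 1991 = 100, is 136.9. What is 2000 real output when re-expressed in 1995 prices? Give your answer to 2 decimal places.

Real output in 1995 prices = Real output in 1991 prices × (P_1995/P_1991) = 6963.2 × 1.369 = 9532.62.

€9,532.62 million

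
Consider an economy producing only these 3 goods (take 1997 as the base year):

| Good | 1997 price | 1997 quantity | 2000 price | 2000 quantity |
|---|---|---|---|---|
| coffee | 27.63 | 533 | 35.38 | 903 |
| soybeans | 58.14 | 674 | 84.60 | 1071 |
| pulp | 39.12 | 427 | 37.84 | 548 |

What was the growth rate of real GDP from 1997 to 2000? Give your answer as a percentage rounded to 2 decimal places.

Real GDP 1997 = Nominal GDP 1997 = 27.63·533 + 58.14·674 + 39.12·427 = 70617.39.
Real GDP 2000 (at 1997 prices) = 27.63·903 + 58.14·1071 + 39.12·548 = 108655.59.
Real growth = 108655.59/70617.39 − 1 = 0.5387.

53.87%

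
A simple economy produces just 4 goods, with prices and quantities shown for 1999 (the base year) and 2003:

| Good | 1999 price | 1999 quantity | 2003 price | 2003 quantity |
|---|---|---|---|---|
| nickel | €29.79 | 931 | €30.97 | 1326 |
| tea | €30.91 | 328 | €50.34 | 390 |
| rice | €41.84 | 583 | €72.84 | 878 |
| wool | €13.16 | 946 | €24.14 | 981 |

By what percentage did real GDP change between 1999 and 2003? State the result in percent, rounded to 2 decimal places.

35.45%

Real GDP 1999 = Nominal GDP 1999 = 29.79·931 + 30.91·328 + 41.84·583 + 13.16·946 = 74715.05.
Real GDP 2003 (at 1999 prices) = 29.79·1326 + 30.91·390 + 41.84·878 + 13.16·981 = 101201.92.
Real growth = 101201.92/74715.05 − 1 = 0.3545.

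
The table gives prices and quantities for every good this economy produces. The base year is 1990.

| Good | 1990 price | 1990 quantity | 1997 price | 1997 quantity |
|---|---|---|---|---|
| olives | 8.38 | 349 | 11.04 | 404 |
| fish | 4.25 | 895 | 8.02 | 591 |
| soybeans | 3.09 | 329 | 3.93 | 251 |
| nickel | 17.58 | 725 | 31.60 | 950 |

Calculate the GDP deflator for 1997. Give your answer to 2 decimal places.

172.01

Nominal GDP 1997 = 11.04·404 + 8.02·591 + 3.93·251 + 31.60·950 = 40206.41.
Real GDP 1997 (at 1990 prices) = 8.38·404 + 4.25·591 + 3.09·251 + 17.58·950 = 23373.86.
Deflator = Nominal/Real × 100 = 40206.41/23373.86 × 100 = 172.014.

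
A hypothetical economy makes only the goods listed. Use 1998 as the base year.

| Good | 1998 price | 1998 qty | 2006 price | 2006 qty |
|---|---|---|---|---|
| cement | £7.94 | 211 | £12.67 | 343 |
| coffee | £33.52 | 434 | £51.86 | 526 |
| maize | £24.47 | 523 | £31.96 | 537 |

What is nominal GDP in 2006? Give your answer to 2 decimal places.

£48786.69

Nominal GDP 2006 = Σ (p_2006 × q_2006) = 12.67·343 + 51.86·526 + 31.96·537 = 48786.69.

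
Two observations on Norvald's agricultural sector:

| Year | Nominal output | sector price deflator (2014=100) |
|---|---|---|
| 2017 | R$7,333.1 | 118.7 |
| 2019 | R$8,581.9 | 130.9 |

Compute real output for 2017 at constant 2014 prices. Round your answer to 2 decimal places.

Real output = Nominal / (sector price deflator/100) = 7333.1 / 1.187 = 6177.84.

R$6,177.84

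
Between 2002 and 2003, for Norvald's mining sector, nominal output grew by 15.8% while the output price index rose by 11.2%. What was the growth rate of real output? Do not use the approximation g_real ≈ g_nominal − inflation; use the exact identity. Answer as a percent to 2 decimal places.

(1 + g_nom) = (1 + g_real)(1 + π), so g_real = 1.1580 / 1.1120 − 1 = 0.04137.

4.14%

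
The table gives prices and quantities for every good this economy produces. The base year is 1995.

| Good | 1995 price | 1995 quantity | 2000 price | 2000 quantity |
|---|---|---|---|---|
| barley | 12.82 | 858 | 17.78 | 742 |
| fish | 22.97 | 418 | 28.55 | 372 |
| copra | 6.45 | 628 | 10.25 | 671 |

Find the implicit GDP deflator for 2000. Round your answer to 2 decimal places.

Nominal GDP 2000 = 17.78·742 + 28.55·372 + 10.25·671 = 30691.11.
Real GDP 2000 (at 1995 prices) = 12.82·742 + 22.97·372 + 6.45·671 = 22385.23.
Deflator = Nominal/Real × 100 = 30691.11/22385.23 × 100 = 137.104.

137.10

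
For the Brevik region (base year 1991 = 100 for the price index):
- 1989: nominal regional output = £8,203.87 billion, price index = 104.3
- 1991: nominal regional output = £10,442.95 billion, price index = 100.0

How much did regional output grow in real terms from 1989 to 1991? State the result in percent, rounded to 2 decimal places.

32.77%

Deflate each year: 1989 → 8203.87/1.043 = 7865.65; 1991 → 10442.95/1.000 = 10442.95.
So real regional output changed by 10442.95/7865.65 − 1 = 0.3277, i.e. 32.77%.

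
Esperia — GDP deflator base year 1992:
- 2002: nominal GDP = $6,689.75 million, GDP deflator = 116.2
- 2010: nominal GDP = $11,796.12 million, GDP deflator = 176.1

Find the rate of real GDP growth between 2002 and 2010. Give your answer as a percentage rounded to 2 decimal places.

Deflate each year: 2002 → 6689.75/1.162 = 5757.10; 2010 → 11796.12/1.761 = 6698.53.
So real GDP changed by 6698.53/5757.10 − 1 = 0.1635, i.e. 16.35%.

16.35%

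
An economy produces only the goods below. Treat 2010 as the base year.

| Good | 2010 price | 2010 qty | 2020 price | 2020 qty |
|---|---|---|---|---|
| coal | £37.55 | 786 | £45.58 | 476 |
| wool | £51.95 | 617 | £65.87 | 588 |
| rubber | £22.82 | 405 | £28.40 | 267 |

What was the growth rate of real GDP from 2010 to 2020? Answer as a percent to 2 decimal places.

Real GDP 2010 = Nominal GDP 2010 = 37.55·786 + 51.95·617 + 22.82·405 = 70809.55.
Real GDP 2020 (at 2010 prices) = 37.55·476 + 51.95·588 + 22.82·267 = 54513.34.
Real growth = 54513.34/70809.55 − 1 = -0.2301.

-23.01%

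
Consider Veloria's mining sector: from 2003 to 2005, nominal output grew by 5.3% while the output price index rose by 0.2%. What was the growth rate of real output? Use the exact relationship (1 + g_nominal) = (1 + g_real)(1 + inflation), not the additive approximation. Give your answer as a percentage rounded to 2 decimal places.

5.09%

(1 + g_nom) = (1 + g_real)(1 + π), so g_real = 1.0530 / 1.0020 − 1 = 0.05090.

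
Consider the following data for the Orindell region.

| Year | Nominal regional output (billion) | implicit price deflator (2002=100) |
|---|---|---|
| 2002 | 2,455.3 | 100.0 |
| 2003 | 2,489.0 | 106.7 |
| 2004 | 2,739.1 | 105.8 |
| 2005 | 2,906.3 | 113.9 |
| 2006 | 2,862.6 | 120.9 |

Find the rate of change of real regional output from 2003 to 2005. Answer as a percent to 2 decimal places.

9.38%

Real regional output 2003 = 2489.0/1.067 = 2332.71.
Real regional output 2005 = 2906.3/1.139 = 2551.62.
Change = 2551.62/2332.71 − 1 = 0.0938.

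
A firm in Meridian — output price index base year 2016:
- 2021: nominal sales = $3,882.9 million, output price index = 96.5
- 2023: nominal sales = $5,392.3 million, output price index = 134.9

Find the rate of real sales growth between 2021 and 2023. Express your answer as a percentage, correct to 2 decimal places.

-0.66%

Real sales 2021 = 3882.9 / 0.965 = 4023.73.
Real sales 2023 = 5392.3 / 1.349 = 3997.26.
Real growth = 3997.26 / 4023.73 − 1 = -0.0066.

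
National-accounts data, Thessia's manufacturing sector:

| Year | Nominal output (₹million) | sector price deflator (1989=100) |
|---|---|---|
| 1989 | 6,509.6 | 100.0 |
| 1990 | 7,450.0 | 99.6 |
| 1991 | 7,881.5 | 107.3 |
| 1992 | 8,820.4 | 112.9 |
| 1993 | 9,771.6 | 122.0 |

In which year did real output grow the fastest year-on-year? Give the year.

1990: real = 7450.0/0.996 = 7479.92; growth vs 1989 (6509.60) = 14.91%.
1991: real = 7881.5/1.073 = 7345.29; growth vs 1990 (7479.92) = -1.80%.
1992: real = 8820.4/1.129 = 7812.58; growth vs 1991 (7345.29) = 6.36%.
1993: real = 9771.6/1.220 = 8009.51; growth vs 1992 (7812.58) = 2.52%.

1990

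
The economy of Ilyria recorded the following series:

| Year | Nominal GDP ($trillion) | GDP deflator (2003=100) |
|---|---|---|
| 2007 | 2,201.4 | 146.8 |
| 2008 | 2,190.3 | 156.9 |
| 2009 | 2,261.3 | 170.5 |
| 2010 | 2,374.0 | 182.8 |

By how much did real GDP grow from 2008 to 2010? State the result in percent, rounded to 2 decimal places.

-6.97%

Real GDP 2008 = 2190.3/1.569 = 1395.98.
Real GDP 2010 = 2374.0/1.828 = 1298.69.
Change = 1298.69/1395.98 − 1 = -0.0697.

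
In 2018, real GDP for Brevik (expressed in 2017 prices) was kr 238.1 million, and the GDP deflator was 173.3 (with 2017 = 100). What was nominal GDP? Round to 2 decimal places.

kr 412.63 million

Nominal GDP = Real × (GDP deflator/100) = 238.1 × 1.733 = 412.63.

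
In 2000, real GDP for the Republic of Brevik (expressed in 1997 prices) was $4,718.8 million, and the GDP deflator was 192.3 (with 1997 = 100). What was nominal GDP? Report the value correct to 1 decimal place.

Nominal GDP = Real × (GDP deflator/100) = 4718.8 × 1.923 = 9074.25.

$9,074.3 million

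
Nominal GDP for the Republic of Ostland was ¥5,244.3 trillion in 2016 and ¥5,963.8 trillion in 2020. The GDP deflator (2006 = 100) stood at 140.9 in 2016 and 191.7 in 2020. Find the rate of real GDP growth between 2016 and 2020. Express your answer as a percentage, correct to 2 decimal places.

Deflate each year: 2016 → 5244.3/1.409 = 3722.00; 2020 → 5963.8/1.917 = 3111.01.
So real GDP changed by 3111.01/3722.00 − 1 = -0.1642, i.e. -16.42%.

-16.42%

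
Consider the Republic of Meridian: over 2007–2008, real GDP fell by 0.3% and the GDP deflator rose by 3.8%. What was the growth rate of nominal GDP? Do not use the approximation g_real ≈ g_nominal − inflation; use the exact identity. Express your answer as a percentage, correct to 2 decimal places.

(1 + g_nom) = (1 + g_real)(1 + π) = 0.9970 × 1.0380 = 1.03489.

3.49%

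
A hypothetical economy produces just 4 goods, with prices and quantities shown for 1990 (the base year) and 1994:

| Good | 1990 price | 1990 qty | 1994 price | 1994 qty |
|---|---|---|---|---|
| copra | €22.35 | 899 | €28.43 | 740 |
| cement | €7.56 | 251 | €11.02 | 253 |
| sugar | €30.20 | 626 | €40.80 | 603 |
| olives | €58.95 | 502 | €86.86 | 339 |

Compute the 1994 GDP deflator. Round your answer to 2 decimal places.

137.47

Nominal GDP 1994 = 28.43·740 + 11.02·253 + 40.80·603 + 86.86·339 = 77874.20.
Real GDP 1994 (at 1990 prices) = 22.35·740 + 7.56·253 + 30.20·603 + 58.95·339 = 56646.33.
Deflator = Nominal/Real × 100 = 77874.20/56646.33 × 100 = 137.474.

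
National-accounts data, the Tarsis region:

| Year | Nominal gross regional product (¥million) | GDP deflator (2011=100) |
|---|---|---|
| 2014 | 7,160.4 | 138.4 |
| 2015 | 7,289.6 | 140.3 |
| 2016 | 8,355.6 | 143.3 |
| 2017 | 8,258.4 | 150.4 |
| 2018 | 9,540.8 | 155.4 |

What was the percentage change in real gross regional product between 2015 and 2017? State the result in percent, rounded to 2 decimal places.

5.68%

Real gross regional product 2015 = 7289.6/1.403 = 5195.72.
Real gross regional product 2017 = 8258.4/1.504 = 5490.96.
Change = 5490.96/5195.72 − 1 = 0.0568.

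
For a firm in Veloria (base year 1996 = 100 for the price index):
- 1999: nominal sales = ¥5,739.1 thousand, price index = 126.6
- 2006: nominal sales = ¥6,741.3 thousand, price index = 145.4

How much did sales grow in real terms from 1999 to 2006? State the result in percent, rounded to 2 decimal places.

2.27%

Real sales 1999 = 5739.1 / 1.266 = 4533.25.
Real sales 2006 = 6741.3 / 1.454 = 4636.38.
Real growth = 4636.38 / 4533.25 − 1 = 0.0227.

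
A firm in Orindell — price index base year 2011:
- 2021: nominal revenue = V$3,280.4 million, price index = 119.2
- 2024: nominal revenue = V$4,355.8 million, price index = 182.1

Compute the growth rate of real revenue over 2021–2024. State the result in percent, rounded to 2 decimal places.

Real revenue 2021 = 3280.4 / 1.192 = 2752.01.
Real revenue 2024 = 4355.8 / 1.821 = 2391.98.
Real growth = 2391.98 / 2752.01 − 1 = -0.1308.

-13.08%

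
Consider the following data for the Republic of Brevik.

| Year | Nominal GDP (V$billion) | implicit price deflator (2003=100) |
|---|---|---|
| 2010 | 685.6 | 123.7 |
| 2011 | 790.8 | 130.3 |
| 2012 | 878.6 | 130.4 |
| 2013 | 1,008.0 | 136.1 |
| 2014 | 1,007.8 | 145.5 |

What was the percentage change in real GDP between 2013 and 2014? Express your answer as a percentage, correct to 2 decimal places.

-6.48%

Real GDP 2013 = 1008.0/1.361 = 740.63.
Real GDP 2014 = 1007.8/1.455 = 692.65.
Change = 692.65/740.63 − 1 = -0.0648.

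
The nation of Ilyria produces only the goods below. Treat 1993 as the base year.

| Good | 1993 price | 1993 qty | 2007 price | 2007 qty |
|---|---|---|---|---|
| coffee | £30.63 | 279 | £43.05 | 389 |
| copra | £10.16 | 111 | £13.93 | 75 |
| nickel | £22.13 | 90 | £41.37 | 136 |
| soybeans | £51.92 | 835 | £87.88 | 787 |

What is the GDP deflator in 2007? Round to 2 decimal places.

Nominal GDP 2007 = 43.05·389 + 13.93·75 + 41.37·136 + 87.88·787 = 92579.08.
Real GDP 2007 (at 1993 prices) = 30.63·389 + 10.16·75 + 22.13·136 + 51.92·787 = 56547.79.
Deflator = Nominal/Real × 100 = 92579.08/56547.79 × 100 = 163.718.

163.72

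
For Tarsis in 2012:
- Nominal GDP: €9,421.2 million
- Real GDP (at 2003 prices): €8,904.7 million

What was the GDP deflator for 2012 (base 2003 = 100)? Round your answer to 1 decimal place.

105.8

GDP deflator = (Nominal / Real) × 100 = 9421.2 / 8904.7 × 100 = 105.80.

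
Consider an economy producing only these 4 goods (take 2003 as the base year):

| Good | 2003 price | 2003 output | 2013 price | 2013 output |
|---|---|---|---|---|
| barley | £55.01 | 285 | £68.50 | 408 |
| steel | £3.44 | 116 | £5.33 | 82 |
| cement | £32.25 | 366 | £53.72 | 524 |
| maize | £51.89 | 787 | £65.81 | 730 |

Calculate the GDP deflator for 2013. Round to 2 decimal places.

134.93

Nominal GDP 2013 = 68.50·408 + 5.33·82 + 53.72·524 + 65.81·730 = 104575.64.
Real GDP 2013 (at 2003 prices) = 55.01·408 + 3.44·82 + 32.25·524 + 51.89·730 = 77504.86.
Deflator = Nominal/Real × 100 = 104575.64/77504.86 × 100 = 134.928.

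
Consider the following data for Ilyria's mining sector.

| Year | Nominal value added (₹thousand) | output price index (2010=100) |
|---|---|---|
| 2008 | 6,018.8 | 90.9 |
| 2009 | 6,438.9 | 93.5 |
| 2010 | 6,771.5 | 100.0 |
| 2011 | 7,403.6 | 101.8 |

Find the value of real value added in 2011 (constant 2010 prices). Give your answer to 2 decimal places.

₹7,272.69 thousand

Real value added 2011 = 7403.6 / 1.018 = 7272.69.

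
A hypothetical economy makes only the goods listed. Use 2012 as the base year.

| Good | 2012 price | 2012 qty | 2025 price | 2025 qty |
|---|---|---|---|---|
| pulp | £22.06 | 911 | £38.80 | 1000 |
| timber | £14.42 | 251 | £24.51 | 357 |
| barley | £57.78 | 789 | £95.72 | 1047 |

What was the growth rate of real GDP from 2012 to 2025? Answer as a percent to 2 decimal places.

Real GDP 2012 = Nominal GDP 2012 = 22.06·911 + 14.42·251 + 57.78·789 = 69304.50.
Real GDP 2025 (at 2012 prices) = 22.06·1000 + 14.42·357 + 57.78·1047 = 87703.60.
Real growth = 87703.60/69304.50 − 1 = 0.2655.

26.55%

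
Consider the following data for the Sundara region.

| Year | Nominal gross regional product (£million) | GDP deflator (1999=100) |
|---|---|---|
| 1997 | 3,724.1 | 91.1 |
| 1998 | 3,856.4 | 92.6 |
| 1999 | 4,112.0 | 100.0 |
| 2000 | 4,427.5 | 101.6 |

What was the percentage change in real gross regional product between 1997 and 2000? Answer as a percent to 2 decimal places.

6.60%

Real gross regional product 1997 = 3724.1/0.911 = 4087.93.
Real gross regional product 2000 = 4427.5/1.016 = 4357.78.
Change = 4357.78/4087.93 − 1 = 0.0660.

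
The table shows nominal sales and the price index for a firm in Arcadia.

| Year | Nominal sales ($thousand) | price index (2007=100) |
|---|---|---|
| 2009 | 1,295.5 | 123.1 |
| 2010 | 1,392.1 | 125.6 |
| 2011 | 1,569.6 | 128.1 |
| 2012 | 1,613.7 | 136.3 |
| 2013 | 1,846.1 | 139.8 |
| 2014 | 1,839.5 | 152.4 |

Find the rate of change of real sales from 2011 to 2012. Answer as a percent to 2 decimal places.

-3.38%

Real sales 2011 = 1569.6/1.281 = 1225.29.
Real sales 2012 = 1613.7/1.363 = 1183.93.
Change = 1183.93/1225.29 − 1 = -0.0338.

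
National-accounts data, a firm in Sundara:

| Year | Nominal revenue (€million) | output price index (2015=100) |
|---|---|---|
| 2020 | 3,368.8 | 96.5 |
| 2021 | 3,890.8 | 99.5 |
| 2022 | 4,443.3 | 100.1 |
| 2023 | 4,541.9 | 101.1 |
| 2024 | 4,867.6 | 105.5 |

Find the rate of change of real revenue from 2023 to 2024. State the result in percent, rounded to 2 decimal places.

2.70%

Real revenue 2023 = 4541.9/1.011 = 4492.48.
Real revenue 2024 = 4867.6/1.055 = 4613.84.
Change = 4613.84/4492.48 − 1 = 0.0270.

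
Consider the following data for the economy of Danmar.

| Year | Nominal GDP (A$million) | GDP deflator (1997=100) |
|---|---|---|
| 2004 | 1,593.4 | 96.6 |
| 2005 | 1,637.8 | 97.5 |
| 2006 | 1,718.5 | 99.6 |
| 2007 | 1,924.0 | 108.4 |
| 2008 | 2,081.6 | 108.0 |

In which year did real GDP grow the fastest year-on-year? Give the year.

2008

2005: real = 1637.8/0.975 = 1679.79; growth vs 2004 (1649.48) = 1.84%.
2006: real = 1718.5/0.996 = 1725.40; growth vs 2005 (1679.79) = 2.72%.
2007: real = 1924.0/1.084 = 1774.91; growth vs 2006 (1725.40) = 2.87%.
2008: real = 2081.6/1.080 = 1927.41; growth vs 2007 (1774.91) = 8.59%.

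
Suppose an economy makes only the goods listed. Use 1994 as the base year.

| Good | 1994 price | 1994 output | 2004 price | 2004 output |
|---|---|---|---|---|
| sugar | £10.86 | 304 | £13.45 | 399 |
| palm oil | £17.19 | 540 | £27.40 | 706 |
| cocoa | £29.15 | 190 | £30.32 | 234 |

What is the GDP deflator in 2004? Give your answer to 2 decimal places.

136.56

Nominal GDP 2004 = 13.45·399 + 27.40·706 + 30.32·234 = 31805.83.
Real GDP 2004 (at 1994 prices) = 10.86·399 + 17.19·706 + 29.15·234 = 23290.38.
Deflator = Nominal/Real × 100 = 31805.83/23290.38 × 100 = 136.562.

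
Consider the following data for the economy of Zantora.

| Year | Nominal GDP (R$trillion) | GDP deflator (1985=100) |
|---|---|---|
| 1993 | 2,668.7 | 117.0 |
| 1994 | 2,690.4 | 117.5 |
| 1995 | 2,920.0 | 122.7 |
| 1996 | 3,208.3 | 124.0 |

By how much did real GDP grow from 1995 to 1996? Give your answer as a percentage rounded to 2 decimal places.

8.72%

Real GDP 1995 = 2920.0/1.227 = 2379.79.
Real GDP 1996 = 3208.3/1.240 = 2587.34.
Change = 2587.34/2379.79 − 1 = 0.0872.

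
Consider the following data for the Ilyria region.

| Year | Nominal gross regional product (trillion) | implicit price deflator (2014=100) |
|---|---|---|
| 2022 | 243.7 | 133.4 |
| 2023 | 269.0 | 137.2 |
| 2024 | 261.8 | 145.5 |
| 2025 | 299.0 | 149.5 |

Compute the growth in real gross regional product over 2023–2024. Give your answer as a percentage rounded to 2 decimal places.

Real gross regional product 2023 = 269.0/1.372 = 196.06.
Real gross regional product 2024 = 261.8/1.455 = 179.93.
Change = 179.93/196.06 − 1 = -0.0823.

-8.23%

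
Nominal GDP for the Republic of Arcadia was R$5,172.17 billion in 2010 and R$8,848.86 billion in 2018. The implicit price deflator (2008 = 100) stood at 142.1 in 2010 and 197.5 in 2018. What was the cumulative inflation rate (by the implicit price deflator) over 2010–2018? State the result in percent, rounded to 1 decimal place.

39.0%

Price-level change = 197.5 / 142.1 − 1 = 0.3899.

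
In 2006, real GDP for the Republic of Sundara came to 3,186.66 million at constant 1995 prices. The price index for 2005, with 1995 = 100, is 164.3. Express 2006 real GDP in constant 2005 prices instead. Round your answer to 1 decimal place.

5,235.7 million

Real GDP in 2005 prices = Real GDP in 1995 prices × (P_2005/P_1995) = 3186.66 × 1.643 = 5235.68.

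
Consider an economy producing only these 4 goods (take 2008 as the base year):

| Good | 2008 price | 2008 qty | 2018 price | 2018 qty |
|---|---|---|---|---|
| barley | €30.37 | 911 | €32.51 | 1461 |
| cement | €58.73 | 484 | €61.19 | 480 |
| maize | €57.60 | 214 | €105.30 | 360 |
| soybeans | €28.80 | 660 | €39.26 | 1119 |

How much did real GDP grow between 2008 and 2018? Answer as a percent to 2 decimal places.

Real GDP 2008 = Nominal GDP 2008 = 30.37·911 + 58.73·484 + 57.60·214 + 28.80·660 = 87426.79.
Real GDP 2018 (at 2008 prices) = 30.37·1461 + 58.73·480 + 57.60·360 + 28.80·1119 = 125524.17.
Real growth = 125524.17/87426.79 − 1 = 0.4358.

43.58%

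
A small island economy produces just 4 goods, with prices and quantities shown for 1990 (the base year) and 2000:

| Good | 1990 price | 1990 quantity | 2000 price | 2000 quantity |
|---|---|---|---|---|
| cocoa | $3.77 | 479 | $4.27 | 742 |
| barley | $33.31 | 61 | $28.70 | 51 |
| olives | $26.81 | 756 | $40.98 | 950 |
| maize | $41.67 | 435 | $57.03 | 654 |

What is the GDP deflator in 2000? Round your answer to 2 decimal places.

141.32

Nominal GDP 2000 = 4.27·742 + 28.70·51 + 40.98·950 + 57.03·654 = 80860.66.
Real GDP 2000 (at 1990 prices) = 3.77·742 + 33.31·51 + 26.81·950 + 41.67·654 = 57217.83.
Deflator = Nominal/Real × 100 = 80860.66/57217.83 × 100 = 141.321.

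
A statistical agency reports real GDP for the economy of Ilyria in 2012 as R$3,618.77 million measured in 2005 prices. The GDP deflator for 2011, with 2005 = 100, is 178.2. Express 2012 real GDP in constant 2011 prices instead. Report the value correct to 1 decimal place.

Real GDP in 2011 prices = Real GDP in 2005 prices × (P_2011/P_2005) = 3618.77 × 1.782 = 6448.65.

R$6,448.6 million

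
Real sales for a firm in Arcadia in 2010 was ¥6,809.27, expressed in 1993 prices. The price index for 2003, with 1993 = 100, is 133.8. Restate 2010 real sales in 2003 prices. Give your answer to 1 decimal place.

Real sales in 2003 prices = Real sales in 1993 prices × (P_2003/P_1993) = 6809.27 × 1.338 = 9110.80.

¥9,110.8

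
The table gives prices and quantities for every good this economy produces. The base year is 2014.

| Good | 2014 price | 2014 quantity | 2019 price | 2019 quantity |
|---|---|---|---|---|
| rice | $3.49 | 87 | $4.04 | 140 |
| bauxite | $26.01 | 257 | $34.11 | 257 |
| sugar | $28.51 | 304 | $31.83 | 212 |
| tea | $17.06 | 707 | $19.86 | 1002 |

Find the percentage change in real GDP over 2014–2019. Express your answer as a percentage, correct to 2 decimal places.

9.36%

Real GDP 2014 = Nominal GDP 2014 = 3.49·87 + 26.01·257 + 28.51·304 + 17.06·707 = 27716.66.
Real GDP 2019 (at 2014 prices) = 3.49·140 + 26.01·257 + 28.51·212 + 17.06·1002 = 30311.41.
Real growth = 30311.41/27716.66 − 1 = 0.0936.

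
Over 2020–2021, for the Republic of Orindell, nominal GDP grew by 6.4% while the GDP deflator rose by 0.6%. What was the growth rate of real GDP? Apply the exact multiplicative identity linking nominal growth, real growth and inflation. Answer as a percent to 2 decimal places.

5.77%

(1 + g_nom) = (1 + g_real)(1 + π), so g_real = 1.0640 / 1.0060 − 1 = 0.05765.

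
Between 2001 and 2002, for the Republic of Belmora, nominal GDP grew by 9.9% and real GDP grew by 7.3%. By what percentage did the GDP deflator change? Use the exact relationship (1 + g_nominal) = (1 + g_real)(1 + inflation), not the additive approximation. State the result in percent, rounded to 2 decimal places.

(1 + g_nom) = (1 + g_real)(1 + π), so π = 1.0990 / 1.0730 − 1 = 0.02423.

2.42%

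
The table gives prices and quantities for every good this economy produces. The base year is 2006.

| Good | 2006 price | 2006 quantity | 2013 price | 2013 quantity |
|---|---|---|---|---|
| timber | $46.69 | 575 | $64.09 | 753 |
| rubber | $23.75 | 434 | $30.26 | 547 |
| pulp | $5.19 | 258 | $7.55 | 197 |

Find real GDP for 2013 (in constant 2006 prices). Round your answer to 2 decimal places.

Real GDP 2013 = Σ (p_2006 × q_2013) = 46.69·753 + 23.75·547 + 5.19·197 = 49171.25.

$49171.25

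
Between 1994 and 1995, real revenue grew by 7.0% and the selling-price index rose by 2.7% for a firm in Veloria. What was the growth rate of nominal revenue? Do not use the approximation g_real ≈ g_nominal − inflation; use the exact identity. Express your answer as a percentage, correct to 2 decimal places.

(1 + g_nom) = (1 + g_real)(1 + π) = 1.0700 × 1.0270 = 1.09889.

9.89%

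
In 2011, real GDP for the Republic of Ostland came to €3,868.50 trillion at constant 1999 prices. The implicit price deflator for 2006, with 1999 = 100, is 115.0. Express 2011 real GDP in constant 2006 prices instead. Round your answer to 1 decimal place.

€4,448.8 trillion

Real GDP in 2006 prices = Real GDP in 1999 prices × (P_2006/P_1999) = 3868.50 × 1.150 = 4448.78.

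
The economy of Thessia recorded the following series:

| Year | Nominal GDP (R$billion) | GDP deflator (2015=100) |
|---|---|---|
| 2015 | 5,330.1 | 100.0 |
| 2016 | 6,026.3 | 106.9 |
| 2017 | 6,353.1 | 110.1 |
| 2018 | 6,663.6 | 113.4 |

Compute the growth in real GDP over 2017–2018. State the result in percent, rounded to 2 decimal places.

Real GDP 2017 = 6353.1/1.101 = 5770.30.
Real GDP 2018 = 6663.6/1.134 = 5876.19.
Change = 5876.19/5770.30 − 1 = 0.0184.

1.84%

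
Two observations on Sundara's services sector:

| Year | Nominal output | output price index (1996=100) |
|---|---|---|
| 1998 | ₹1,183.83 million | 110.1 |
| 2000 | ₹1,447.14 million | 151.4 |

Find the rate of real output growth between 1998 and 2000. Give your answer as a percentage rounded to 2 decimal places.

-11.10%

Deflate each year: 1998 → 1183.83/1.101 = 1075.23; 2000 → 1447.14/1.514 = 955.84.
So real output changed by 955.84/1075.23 − 1 = -0.1110, i.e. -11.10%.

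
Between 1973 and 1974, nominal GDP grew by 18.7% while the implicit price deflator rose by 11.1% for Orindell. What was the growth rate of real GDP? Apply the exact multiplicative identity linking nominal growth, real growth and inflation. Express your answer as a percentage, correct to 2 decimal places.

6.84%

(1 + g_nom) = (1 + g_real)(1 + π), so g_real = 1.1870 / 1.1110 − 1 = 0.06841.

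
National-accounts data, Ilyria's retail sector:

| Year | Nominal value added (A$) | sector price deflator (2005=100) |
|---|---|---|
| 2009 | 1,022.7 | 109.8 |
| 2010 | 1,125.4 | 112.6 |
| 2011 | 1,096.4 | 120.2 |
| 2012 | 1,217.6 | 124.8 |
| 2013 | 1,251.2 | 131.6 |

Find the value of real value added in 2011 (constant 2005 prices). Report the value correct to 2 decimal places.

A$912.15

Real value added 2011 = 1096.4 / 1.202 = 912.15.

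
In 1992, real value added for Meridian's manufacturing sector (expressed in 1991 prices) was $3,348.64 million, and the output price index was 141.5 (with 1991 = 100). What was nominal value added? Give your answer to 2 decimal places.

Nominal value added = Real × (output price index/100) = 3348.64 × 1.415 = 4738.33.

$4,738.33 million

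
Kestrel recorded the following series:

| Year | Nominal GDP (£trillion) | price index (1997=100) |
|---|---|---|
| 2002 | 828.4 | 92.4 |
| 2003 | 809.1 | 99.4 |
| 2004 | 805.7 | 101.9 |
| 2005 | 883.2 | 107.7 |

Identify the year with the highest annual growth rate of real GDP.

2005

2003: real = 809.1/0.994 = 813.98; growth vs 2002 (896.54) = -9.21%.
2004: real = 805.7/1.019 = 790.68; growth vs 2003 (813.98) = -2.86%.
2005: real = 883.2/1.077 = 820.06; growth vs 2004 (790.68) = 3.72%.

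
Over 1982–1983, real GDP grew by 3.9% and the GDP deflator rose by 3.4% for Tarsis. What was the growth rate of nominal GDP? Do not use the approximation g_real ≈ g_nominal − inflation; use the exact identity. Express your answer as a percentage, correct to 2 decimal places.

(1 + g_nom) = (1 + g_real)(1 + π) = 1.0390 × 1.0340 = 1.07433.

7.43%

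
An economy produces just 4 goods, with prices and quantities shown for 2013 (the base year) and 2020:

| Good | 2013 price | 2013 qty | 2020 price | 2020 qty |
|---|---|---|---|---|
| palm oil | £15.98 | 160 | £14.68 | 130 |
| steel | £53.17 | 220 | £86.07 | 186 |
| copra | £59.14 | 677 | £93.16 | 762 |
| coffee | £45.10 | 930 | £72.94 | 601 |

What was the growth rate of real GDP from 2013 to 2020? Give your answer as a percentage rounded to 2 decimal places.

-12.57%

Real GDP 2013 = Nominal GDP 2013 = 15.98·160 + 53.17·220 + 59.14·677 + 45.10·930 = 96234.98.
Real GDP 2020 (at 2013 prices) = 15.98·130 + 53.17·186 + 59.14·762 + 45.10·601 = 84136.80.
Real growth = 84136.80/96234.98 − 1 = -0.1257.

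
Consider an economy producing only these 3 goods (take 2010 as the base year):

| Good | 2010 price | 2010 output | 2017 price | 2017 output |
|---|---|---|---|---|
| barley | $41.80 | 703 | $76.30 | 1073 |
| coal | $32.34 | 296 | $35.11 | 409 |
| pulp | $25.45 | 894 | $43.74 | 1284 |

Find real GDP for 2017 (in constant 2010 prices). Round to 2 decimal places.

$90756.26

Real GDP 2017 = Σ (p_2010 × q_2017) = 41.80·1073 + 32.34·409 + 25.45·1284 = 90756.26.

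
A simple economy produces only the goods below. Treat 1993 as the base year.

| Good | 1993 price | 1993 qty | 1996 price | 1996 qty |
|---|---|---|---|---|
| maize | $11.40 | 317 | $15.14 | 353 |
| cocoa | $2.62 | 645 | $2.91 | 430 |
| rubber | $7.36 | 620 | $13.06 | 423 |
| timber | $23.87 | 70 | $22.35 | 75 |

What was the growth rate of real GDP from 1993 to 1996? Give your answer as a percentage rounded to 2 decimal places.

-12.86%

Real GDP 1993 = Nominal GDP 1993 = 11.40·317 + 2.62·645 + 7.36·620 + 23.87·70 = 11537.80.
Real GDP 1996 (at 1993 prices) = 11.40·353 + 2.62·430 + 7.36·423 + 23.87·75 = 10054.33.
Real growth = 10054.33/11537.80 − 1 = -0.1286.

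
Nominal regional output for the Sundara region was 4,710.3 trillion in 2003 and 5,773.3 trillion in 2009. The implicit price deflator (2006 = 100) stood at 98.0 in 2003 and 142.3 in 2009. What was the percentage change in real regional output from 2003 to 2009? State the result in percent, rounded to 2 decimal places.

-15.59%

Real regional output 2003 = 4710.3 / 0.980 = 4806.43.
Real regional output 2009 = 5773.3 / 1.423 = 4057.13.
Real growth = 4057.13 / 4806.43 − 1 = -0.1559.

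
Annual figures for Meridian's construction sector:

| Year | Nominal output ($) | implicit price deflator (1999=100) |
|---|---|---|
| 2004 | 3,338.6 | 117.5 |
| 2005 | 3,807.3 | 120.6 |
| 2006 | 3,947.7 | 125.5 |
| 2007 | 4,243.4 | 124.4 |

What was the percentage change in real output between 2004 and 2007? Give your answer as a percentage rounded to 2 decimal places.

Real output 2004 = 3338.6/1.175 = 2841.36.
Real output 2007 = 4243.4/1.244 = 3411.09.
Change = 3411.09/2841.36 − 1 = 0.2005.

20.05%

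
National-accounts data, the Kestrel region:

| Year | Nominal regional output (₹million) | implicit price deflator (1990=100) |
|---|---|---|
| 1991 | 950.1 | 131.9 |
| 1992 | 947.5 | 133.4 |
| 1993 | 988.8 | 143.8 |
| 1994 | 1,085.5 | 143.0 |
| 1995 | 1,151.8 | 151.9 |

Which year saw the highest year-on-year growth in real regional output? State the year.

1994

1992: real = 947.5/1.334 = 710.27; growth vs 1991 (720.32) = -1.40%.
1993: real = 988.8/1.438 = 687.62; growth vs 1992 (710.27) = -3.19%.
1994: real = 1085.5/1.430 = 759.09; growth vs 1993 (687.62) = 10.39%.
1995: real = 1151.8/1.519 = 758.26; growth vs 1994 (759.09) = -0.11%.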